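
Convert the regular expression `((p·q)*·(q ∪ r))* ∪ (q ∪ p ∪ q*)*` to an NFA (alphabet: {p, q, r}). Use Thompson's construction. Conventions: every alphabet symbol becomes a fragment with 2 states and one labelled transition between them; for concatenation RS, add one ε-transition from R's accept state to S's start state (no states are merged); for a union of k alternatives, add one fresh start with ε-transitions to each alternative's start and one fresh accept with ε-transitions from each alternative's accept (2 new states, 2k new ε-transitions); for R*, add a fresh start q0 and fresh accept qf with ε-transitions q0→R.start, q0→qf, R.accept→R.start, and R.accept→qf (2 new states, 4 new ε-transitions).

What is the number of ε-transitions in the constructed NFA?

Building bottom-up:
Each of the 7 symbol leaves contributes 0 ε-transitions.
  p·q — 1 ε-transition
  (p·q)* — 5 ε-transitions
  q ∪ r — 4 ε-transitions
  (p·q)*·(q ∪ r) — 10 ε-transitions
  ((p·q)*·(q ∪ r))* — 14 ε-transitions
  q* — 4 ε-transitions
  q ∪ p ∪ q* — 10 ε-transitions
  (q ∪ p ∪ q*)* — 14 ε-transitions
  ((p·q)*·(q ∪ r))* ∪ (q ∪ p ∪ q*)* — 32 ε-transitions

32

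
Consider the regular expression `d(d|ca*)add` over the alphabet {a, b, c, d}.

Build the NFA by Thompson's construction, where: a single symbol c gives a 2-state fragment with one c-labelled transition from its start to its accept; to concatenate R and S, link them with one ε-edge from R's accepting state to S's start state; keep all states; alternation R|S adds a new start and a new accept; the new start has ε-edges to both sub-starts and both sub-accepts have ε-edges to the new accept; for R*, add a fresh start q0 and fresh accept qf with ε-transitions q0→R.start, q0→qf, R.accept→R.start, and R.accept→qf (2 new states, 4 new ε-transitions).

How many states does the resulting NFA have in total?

18

Recursing over subexpressions:
Each of the 7 symbol leaves contributes a 2-state fragment.
  a* : 4 states
  ca* : 6 states
  d|ca* : 10 states
  d(d|ca*)add : 18 states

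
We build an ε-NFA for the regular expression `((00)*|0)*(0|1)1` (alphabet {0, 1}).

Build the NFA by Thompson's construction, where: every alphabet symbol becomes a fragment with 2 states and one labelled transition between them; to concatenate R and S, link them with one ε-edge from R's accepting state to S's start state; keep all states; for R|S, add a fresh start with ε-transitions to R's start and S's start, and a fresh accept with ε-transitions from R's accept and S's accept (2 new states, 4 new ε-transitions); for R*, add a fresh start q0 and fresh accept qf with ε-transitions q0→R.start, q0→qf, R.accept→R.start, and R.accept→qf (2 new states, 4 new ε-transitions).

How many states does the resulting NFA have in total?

Per subexpression:
Each of the 6 symbol leaves contributes a 2-state fragment.
  00 — 4 states
  (00)* — 6 states
  (00)*|0 — 10 states
  ((00)*|0)* — 12 states
  0|1 — 6 states
  ((00)*|0)*(0|1)1 — 20 states

20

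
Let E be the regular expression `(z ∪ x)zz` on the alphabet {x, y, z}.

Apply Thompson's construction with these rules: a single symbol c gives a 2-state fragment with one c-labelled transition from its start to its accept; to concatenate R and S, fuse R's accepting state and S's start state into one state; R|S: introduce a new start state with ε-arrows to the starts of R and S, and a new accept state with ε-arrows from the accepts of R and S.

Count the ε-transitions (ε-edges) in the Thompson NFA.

4

Per subexpression:
Each of the 4 symbol leaves contributes 0 ε-transitions.
  z ∪ x — 4 ε-transitions
  (z ∪ x)zz — 4 ε-transitions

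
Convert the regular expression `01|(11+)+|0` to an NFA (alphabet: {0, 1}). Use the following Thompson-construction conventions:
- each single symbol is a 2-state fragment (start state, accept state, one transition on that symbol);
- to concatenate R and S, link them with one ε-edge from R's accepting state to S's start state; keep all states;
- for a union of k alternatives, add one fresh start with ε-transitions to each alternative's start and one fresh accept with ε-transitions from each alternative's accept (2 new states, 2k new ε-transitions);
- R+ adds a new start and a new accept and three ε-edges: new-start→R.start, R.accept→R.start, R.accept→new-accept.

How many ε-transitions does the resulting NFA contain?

Recursing over subexpressions:
Each of the 5 symbol leaves contributes 0 ε-transitions.
  01 = 1 ε-transition
  1+ = 3 ε-transitions
  11+ = 4 ε-transitions
  (11+)+ = 7 ε-transitions
  01|(11+)+|0 = 14 ε-transitions

14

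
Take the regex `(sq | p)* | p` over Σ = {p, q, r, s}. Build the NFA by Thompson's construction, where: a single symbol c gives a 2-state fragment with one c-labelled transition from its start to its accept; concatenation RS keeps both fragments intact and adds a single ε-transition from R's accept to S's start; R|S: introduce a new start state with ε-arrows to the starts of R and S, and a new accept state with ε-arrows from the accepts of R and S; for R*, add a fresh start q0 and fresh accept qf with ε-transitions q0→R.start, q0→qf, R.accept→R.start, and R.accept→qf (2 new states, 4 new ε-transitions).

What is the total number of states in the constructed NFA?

Building bottom-up:
Each of the 4 symbol leaves contributes a 2-state fragment.
  sq → 4 states
  sq | p → 8 states
  (sq | p)* → 10 states
  (sq | p)* | p → 14 states

14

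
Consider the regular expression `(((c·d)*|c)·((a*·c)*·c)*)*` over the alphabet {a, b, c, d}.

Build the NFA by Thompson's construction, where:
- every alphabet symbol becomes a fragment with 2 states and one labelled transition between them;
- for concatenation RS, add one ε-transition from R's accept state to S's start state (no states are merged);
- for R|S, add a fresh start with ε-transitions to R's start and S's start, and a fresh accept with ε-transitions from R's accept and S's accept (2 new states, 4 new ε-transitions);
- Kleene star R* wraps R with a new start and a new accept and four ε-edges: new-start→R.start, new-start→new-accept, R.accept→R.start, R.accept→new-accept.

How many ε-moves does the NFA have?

28

Bottom-up over the parse tree:
Each of the 6 symbol leaves contributes 0 ε-transitions.
  c·d → 1 ε-transition
  (c·d)* → 5 ε-transitions
  (c·d)*|c → 9 ε-transitions
  a* → 4 ε-transitions
  a*·c → 5 ε-transitions
  (a*·c)* → 9 ε-transitions
  (a*·c)*·c → 10 ε-transitions
  ((a*·c)*·c)* → 14 ε-transitions
  ((c·d)*|c)·((a*·c)*·c)* → 24 ε-transitions
  (((c·d)*|c)·((a*·c)*·c)*)* → 28 ε-transitions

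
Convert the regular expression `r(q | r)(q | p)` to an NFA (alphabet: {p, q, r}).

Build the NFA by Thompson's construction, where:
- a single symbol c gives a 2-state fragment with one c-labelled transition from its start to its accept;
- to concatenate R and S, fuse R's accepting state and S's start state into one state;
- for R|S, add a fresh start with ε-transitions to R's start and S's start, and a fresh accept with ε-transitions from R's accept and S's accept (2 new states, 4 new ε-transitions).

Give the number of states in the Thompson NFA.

12

Building bottom-up:
Each of the 5 symbol leaves contributes a 2-state fragment.
  q | r = 6 states
  q | p = 6 states
  r(q | r)(q | p) = 12 states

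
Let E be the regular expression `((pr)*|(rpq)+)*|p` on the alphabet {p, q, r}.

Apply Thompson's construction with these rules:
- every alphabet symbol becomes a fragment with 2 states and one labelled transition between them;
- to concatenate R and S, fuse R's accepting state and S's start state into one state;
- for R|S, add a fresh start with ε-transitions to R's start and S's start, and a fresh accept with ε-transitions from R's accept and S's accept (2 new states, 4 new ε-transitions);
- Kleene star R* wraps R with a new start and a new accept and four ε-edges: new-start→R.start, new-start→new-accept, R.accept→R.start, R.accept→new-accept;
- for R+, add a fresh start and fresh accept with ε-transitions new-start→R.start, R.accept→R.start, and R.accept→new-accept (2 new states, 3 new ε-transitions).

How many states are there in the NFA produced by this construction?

Building bottom-up:
Each of the 6 symbol leaves contributes a 2-state fragment.
  pr : 3 states
  (pr)* : 5 states
  rpq : 4 states
  (rpq)+ : 6 states
  (pr)*|(rpq)+ : 13 states
  ((pr)*|(rpq)+)* : 15 states
  ((pr)*|(rpq)+)*|p : 19 states

19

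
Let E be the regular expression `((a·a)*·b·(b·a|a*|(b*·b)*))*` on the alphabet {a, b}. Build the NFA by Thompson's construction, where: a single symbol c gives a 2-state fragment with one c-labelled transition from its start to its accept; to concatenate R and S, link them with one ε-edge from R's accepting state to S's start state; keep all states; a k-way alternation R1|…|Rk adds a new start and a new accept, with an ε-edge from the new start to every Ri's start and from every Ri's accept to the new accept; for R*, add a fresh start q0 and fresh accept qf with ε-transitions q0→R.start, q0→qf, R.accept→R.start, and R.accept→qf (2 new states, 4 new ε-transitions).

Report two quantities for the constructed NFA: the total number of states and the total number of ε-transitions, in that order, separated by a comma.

28, 31

Building bottom-up:
Each of the 8 symbol leaves contributes 2 states and 0 ε-transitions.
  a·a — 4 states, 1 ε-transition
  (a·a)* — 6 states, 5 ε-transitions
  b·a — 4 states, 1 ε-transition
  a* — 4 states, 4 ε-transitions
  b* — 4 states, 4 ε-transitions
  b*·b — 6 states, 5 ε-transitions
  (b*·b)* — 8 states, 9 ε-transitions
  b·a|a*|(b*·b)* — 18 states, 20 ε-transitions
  (a·a)*·b·(b·a|a*|(b*·b)*) — 26 states, 27 ε-transitions
  ((a·a)*·b·(b·a|a*|(b*·b)*))* — 28 states, 31 ε-transitions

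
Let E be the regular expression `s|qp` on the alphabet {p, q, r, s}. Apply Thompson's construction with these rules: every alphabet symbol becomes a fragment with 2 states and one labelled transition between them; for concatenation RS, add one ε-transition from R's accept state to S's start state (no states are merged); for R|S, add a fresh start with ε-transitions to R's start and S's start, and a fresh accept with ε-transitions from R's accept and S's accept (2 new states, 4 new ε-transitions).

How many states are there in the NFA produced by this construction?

8

Per subexpression:
Each of the 3 symbol leaves contributes a 2-state fragment.
  qp → 4 states
  s|qp → 8 states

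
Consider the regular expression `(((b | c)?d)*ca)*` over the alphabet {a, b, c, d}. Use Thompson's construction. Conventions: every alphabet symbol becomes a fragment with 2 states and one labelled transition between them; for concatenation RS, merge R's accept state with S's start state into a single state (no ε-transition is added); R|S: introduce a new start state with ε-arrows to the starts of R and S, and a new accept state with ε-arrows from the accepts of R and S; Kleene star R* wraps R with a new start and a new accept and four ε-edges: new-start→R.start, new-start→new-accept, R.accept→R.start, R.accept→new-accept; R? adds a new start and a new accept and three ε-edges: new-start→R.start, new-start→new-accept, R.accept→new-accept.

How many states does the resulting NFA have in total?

15

Recursing over subexpressions:
Each of the 5 symbol leaves contributes a 2-state fragment.
  b | c — 6 states
  (b | c)? — 8 states
  (b | c)?d — 9 states
  ((b | c)?d)* — 11 states
  ((b | c)?d)*ca — 13 states
  (((b | c)?d)*ca)* — 15 states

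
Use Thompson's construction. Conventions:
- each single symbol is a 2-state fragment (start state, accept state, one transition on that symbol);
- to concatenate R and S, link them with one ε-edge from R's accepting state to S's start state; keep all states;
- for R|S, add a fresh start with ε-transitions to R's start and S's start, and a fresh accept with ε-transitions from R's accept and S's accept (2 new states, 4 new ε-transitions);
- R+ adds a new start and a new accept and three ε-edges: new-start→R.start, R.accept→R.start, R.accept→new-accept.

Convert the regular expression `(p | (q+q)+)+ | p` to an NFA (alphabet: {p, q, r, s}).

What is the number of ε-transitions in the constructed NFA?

By structural recursion:
Each of the 4 symbol leaves contributes 0 ε-transitions.
  q+ = 3 ε-transitions
  q+q = 4 ε-transitions
  (q+q)+ = 7 ε-transitions
  p | (q+q)+ = 11 ε-transitions
  (p | (q+q)+)+ = 14 ε-transitions
  (p | (q+q)+)+ | p = 18 ε-transitions

18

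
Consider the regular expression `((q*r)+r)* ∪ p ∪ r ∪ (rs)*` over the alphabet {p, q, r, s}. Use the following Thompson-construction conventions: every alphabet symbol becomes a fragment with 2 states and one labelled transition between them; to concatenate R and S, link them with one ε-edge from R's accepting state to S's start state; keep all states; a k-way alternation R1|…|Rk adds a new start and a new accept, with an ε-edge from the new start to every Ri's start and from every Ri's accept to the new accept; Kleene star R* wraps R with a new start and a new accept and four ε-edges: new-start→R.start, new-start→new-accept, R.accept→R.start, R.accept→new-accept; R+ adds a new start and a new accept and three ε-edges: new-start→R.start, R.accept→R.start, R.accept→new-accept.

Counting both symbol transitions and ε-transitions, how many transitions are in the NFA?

33

Per subexpression:
Each of the 7 symbol leaves contributes 1 transition (1 symbol, 0 ε).
  q* = 5 transitions (1 symbol, 4 ε)
  q*r = 7 transitions (2 symbol, 5 ε)
  (q*r)+ = 10 transitions (2 symbol, 8 ε)
  (q*r)+r = 12 transitions (3 symbol, 9 ε)
  ((q*r)+r)* = 16 transitions (3 symbol, 13 ε)
  rs = 3 transitions (2 symbol, 1 ε)
  (rs)* = 7 transitions (2 symbol, 5 ε)
  ((q*r)+r)* ∪ p ∪ r ∪ (rs)* = 33 transitions (7 symbol, 26 ε)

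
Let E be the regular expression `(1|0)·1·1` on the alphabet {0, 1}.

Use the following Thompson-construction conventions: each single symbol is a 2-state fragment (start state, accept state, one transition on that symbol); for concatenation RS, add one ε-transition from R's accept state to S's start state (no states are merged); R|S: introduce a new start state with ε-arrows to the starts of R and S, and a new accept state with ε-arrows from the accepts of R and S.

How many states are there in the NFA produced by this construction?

10

Building bottom-up:
Each of the 4 symbol leaves contributes a 2-state fragment.
  1|0 — 6 states
  (1|0)·1·1 — 10 states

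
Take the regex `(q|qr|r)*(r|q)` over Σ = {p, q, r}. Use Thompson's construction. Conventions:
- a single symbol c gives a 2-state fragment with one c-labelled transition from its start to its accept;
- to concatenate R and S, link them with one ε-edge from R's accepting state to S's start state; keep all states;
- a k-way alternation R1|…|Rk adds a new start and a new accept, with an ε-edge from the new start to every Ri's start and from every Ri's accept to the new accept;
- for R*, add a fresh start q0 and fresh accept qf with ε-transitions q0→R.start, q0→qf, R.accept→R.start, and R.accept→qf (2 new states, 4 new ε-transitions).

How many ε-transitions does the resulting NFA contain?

16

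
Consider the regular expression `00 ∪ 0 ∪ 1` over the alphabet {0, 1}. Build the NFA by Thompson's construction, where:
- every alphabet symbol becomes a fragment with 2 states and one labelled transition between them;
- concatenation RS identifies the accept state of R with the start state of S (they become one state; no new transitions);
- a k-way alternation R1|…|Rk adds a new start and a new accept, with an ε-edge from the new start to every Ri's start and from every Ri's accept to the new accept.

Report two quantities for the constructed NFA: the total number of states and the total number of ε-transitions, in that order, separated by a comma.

Building bottom-up:
Each of the 4 symbol leaves contributes 2 states and 0 ε-transitions.
  00 : 3 states, 0 ε-transitions
  00 ∪ 0 ∪ 1 : 9 states, 6 ε-transitions

9, 6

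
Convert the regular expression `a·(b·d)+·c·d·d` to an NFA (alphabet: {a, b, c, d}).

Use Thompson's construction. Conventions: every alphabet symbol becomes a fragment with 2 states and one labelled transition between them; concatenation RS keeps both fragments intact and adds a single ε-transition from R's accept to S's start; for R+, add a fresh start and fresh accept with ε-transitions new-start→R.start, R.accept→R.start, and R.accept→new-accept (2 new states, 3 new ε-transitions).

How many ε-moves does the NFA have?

8

By structural recursion:
Each of the 6 symbol leaves contributes 0 ε-transitions.
  b·d — 1 ε-transition
  (b·d)+ — 4 ε-transitions
  a·(b·d)+·c·d·d — 8 ε-transitions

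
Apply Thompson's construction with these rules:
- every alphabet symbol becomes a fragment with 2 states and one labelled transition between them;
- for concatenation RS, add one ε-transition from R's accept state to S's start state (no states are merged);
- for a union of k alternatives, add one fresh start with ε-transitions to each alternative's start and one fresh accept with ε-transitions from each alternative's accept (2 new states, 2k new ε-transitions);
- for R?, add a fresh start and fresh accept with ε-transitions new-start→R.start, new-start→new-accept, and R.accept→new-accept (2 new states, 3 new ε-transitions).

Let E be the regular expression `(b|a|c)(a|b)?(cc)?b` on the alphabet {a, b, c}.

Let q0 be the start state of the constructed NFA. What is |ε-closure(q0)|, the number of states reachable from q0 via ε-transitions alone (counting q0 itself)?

Work bottom-up. For each fragment F, track |ε-closure(F.start)| and whether F's accept lies in that closure (i.e. whether F accepts ε). A single-symbol fragment has closure size 1 and does not accept ε.
  b|a|c : C = 1 + 1 + 1 + 1 = 4 (the new accept is not ε-reachable since no branch accepts ε)
  a|b : C = 1 + 1 + 1 = 3 (the new accept is not ε-reachable since no branch accepts ε)
  (a|b)? : C = 1 (new start) + 3 (body) + 1 (new accept, via ε) = 5
  cc : same as the first factor's closure: C = 1
  (cc)? : C = 1 (new start) + 1 (body) + 1 (new accept, via ε) = 3
  (b|a|c)(a|b)?(cc)?b : C equals the left operand's closure size = 4 (its accept is not ε-reachable, so the closure stops there)

4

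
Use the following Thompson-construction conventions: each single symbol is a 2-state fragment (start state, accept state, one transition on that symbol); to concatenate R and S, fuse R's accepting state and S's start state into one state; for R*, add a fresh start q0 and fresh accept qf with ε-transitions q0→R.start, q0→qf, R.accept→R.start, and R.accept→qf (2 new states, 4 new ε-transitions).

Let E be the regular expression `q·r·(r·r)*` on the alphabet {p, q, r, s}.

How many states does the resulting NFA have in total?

By structural recursion:
Each of the 4 symbol leaves contributes a 2-state fragment.
  r·r = 3 states
  (r·r)* = 5 states
  q·r·(r·r)* = 7 states

7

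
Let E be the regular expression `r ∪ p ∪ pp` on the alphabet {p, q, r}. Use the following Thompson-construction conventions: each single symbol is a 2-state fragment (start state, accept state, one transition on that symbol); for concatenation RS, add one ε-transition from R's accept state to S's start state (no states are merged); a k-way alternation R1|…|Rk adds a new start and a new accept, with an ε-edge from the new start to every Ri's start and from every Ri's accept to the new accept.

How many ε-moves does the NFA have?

7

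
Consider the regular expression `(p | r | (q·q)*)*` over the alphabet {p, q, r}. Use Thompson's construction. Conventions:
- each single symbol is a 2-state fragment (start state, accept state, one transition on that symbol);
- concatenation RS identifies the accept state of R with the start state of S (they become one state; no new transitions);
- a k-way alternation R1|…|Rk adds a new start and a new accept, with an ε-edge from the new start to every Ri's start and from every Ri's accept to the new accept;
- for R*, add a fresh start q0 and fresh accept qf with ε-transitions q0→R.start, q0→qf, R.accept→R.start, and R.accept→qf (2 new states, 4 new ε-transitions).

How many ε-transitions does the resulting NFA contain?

Building bottom-up:
Each of the 4 symbol leaves contributes 0 ε-transitions.
  q·q = 0 ε-transitions
  (q·q)* = 4 ε-transitions
  p | r | (q·q)* = 10 ε-transitions
  (p | r | (q·q)*)* = 14 ε-transitions

14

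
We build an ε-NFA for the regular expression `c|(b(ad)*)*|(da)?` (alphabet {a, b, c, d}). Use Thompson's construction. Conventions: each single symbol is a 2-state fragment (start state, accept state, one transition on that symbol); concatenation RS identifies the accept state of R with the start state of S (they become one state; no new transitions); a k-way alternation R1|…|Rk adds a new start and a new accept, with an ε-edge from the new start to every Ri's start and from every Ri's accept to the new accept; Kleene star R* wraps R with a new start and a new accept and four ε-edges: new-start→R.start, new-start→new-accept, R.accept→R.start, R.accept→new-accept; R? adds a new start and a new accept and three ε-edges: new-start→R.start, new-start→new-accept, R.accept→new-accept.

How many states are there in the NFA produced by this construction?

Building bottom-up:
Each of the 6 symbol leaves contributes a 2-state fragment.
  ad : 3 states
  (ad)* : 5 states
  b(ad)* : 6 states
  (b(ad)*)* : 8 states
  da : 3 states
  (da)? : 5 states
  c|(b(ad)*)*|(da)? : 17 states

17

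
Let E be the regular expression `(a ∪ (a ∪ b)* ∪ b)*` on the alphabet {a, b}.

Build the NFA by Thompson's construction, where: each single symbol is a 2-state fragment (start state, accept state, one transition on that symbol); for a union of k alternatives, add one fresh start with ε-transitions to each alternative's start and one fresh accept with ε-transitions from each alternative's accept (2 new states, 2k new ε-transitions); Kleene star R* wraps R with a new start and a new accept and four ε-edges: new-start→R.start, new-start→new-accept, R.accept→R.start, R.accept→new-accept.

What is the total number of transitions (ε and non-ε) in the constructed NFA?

Recursing over subexpressions:
Each of the 4 symbol leaves contributes 1 transition (1 symbol, 0 ε).
  a ∪ b — 6 transitions (2 symbol, 4 ε)
  (a ∪ b)* — 10 transitions (2 symbol, 8 ε)
  a ∪ (a ∪ b)* ∪ b — 18 transitions (4 symbol, 14 ε)
  (a ∪ (a ∪ b)* ∪ b)* — 22 transitions (4 symbol, 18 ε)

22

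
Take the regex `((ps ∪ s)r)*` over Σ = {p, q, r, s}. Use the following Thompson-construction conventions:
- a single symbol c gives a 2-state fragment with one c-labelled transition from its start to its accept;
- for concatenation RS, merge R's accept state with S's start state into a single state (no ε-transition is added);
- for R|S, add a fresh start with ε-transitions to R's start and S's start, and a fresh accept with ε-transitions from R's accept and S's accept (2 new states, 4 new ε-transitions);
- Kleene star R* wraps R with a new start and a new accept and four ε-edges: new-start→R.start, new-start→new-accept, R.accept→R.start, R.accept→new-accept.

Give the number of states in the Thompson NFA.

10

Per subexpression:
Each of the 4 symbol leaves contributes a 2-state fragment.
  ps — 3 states
  ps ∪ s — 7 states
  (ps ∪ s)r — 8 states
  ((ps ∪ s)r)* — 10 states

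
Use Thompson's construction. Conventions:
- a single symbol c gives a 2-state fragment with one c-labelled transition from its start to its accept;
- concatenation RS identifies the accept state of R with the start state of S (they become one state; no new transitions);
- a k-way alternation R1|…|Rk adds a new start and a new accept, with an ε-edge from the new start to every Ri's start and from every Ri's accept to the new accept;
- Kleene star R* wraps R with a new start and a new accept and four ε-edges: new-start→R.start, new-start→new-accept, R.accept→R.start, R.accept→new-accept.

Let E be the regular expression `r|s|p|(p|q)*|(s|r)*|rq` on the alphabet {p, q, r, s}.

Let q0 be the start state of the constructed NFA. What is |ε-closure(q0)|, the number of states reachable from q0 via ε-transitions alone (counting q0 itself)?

16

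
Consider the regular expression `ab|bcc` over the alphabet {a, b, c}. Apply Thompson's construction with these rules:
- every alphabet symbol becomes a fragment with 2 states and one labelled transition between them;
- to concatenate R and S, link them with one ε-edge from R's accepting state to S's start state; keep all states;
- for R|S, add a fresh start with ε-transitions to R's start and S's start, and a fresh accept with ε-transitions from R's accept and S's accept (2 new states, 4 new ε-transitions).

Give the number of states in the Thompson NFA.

12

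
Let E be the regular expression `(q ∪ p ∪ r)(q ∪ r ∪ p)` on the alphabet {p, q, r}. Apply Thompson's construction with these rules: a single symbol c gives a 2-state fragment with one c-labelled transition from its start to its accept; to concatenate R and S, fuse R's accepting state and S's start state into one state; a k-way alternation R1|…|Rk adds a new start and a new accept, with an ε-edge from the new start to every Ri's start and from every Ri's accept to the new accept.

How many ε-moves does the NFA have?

Building bottom-up:
Each of the 6 symbol leaves contributes 0 ε-transitions.
  q ∪ p ∪ r → 6 ε-transitions
  q ∪ r ∪ p → 6 ε-transitions
  (q ∪ p ∪ r)(q ∪ r ∪ p) → 12 ε-transitions

12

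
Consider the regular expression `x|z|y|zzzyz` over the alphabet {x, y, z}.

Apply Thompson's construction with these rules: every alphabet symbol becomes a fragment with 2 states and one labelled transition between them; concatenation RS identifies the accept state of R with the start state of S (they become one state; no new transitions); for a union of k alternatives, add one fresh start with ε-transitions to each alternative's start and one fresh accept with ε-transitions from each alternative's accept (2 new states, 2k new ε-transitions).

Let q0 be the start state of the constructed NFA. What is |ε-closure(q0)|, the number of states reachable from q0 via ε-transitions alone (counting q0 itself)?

5

Let C(F) = |ε-closure(F.start)| within fragment F, and note whether F accepts ε. Symbol fragments have C = 1 and do not accept ε. Then:
  zzzyz : C equals the left operand's closure size = 1 (its accept is not ε-reachable, so the closure stops there)
  x|z|y|zzzyz : C = 1 + 1 + 1 + 1 + 1 = 5 (the new accept is not ε-reachable since no branch accepts ε)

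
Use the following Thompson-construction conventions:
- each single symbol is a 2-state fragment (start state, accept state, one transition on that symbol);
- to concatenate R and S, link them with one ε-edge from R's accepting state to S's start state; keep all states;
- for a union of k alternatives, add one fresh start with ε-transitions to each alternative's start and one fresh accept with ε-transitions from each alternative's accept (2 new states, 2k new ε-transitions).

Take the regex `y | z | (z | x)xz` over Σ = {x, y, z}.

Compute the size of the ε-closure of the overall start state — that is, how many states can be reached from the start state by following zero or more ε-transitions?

Compute the ε-closure size of each fragment's start state recursively; a symbol fragment's start has no outgoing ε-edge, so its closure is just itself (size 1).
  z | x : |closure| = 1 + 1 + 1 = 3 (the new accept is not ε-reachable since no branch accepts ε)
  (z | x)xz : same as the first factor's closure: |closure| = 3
  y | z | (z | x)xz : |closure| = 1 + 1 + 1 + 3 = 6 (the new accept is not ε-reachable since no branch accepts ε)

6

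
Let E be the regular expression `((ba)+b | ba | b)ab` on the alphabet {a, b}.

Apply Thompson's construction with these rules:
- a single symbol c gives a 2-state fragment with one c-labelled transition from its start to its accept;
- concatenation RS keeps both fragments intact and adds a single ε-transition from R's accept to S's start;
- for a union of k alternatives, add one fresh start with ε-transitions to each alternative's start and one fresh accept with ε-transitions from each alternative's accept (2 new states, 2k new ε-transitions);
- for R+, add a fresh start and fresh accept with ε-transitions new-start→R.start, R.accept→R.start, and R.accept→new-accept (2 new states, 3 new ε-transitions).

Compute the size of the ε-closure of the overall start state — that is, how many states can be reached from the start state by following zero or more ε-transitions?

5

Compute the ε-closure size of each fragment's start state recursively; a symbol fragment's start has no outgoing ε-edge, so its closure is just itself (size 1).
  ba : C equals the left operand's closure size = 1 (its accept is not ε-reachable, so the closure stops there)
  (ba)+ : C = 1 + 1 = 2 (the body doesn't accept ε, so the new accept is not reached)
  (ba)+b : C equals the left operand's closure size = 2 (its accept is not ε-reachable, so the closure stops there)
  ba : C equals the left operand's closure size = 1 (its accept is not ε-reachable, so the closure stops there)
  (ba)+b | ba | b : new start ε-reaches every alternative's start; none of them accept ε, so the new accept is not reached: C = 1 + 2 + 1 + 1 = 5
  ((ba)+b | ba | b)ab : C equals the left operand's closure size = 5 (its accept is not ε-reachable, so the closure stops there)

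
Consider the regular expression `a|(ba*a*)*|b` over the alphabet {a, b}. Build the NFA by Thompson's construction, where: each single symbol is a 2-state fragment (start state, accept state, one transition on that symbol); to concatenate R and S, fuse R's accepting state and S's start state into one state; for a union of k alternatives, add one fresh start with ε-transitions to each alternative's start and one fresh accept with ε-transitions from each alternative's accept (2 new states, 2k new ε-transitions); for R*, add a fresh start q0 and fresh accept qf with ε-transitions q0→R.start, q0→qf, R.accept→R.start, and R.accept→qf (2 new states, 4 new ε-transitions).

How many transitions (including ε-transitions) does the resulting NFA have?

23

Bottom-up over the parse tree:
Each of the 5 symbol leaves contributes 1 transition (1 symbol, 0 ε).
  a* : 5 transitions (1 symbol, 4 ε)
  a* : 5 transitions (1 symbol, 4 ε)
  ba*a* : 11 transitions (3 symbol, 8 ε)
  (ba*a*)* : 15 transitions (3 symbol, 12 ε)
  a|(ba*a*)*|b : 23 transitions (5 symbol, 18 ε)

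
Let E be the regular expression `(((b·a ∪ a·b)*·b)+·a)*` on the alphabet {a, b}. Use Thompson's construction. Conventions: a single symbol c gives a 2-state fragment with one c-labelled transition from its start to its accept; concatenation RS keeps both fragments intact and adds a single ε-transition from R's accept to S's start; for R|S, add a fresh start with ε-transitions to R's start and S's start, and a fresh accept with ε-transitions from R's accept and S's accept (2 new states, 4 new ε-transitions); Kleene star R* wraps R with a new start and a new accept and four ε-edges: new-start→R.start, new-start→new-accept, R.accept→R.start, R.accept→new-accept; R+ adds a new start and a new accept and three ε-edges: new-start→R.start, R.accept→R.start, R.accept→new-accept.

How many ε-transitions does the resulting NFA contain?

19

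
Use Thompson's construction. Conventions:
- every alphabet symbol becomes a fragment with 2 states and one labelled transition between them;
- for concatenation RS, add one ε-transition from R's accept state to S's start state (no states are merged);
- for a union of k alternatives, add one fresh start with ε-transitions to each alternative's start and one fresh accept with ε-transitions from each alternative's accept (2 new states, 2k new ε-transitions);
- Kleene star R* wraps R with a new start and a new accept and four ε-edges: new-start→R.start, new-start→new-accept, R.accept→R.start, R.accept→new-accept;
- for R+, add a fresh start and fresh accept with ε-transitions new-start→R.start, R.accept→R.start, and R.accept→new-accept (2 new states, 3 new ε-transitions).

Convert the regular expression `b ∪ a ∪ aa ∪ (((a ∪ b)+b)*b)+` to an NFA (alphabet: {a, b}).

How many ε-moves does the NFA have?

Per subexpression:
Each of the 8 symbol leaves contributes 0 ε-transitions.
  aa = 1 ε-transition
  a ∪ b = 4 ε-transitions
  (a ∪ b)+ = 7 ε-transitions
  (a ∪ b)+b = 8 ε-transitions
  ((a ∪ b)+b)* = 12 ε-transitions
  ((a ∪ b)+b)*b = 13 ε-transitions
  (((a ∪ b)+b)*b)+ = 16 ε-transitions
  b ∪ a ∪ aa ∪ (((a ∪ b)+b)*b)+ = 25 ε-transitions

25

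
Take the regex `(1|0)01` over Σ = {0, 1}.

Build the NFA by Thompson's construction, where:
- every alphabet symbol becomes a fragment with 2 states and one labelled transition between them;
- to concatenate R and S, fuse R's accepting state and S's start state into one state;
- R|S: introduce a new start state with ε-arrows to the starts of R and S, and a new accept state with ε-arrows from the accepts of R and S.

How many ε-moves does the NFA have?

Building bottom-up:
Each of the 4 symbol leaves contributes 0 ε-transitions.
  1|0 : 4 ε-transitions
  (1|0)01 : 4 ε-transitions

4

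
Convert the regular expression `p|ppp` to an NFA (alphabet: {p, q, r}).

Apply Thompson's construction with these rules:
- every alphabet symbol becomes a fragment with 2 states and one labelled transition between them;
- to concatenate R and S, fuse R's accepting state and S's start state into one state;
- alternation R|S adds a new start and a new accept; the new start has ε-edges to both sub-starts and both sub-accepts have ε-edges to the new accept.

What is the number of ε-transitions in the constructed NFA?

4

Recursing over subexpressions:
Each of the 4 symbol leaves contributes 0 ε-transitions.
  ppp = 0 ε-transitions
  p|ppp = 4 ε-transitions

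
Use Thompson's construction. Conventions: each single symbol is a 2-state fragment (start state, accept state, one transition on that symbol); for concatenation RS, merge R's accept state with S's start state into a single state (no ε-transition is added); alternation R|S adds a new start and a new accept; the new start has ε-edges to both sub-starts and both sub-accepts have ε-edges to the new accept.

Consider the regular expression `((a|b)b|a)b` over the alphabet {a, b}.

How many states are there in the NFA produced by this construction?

12

By structural recursion:
Each of the 5 symbol leaves contributes a 2-state fragment.
  a|b = 6 states
  (a|b)b = 7 states
  (a|b)b|a = 11 states
  ((a|b)b|a)b = 12 states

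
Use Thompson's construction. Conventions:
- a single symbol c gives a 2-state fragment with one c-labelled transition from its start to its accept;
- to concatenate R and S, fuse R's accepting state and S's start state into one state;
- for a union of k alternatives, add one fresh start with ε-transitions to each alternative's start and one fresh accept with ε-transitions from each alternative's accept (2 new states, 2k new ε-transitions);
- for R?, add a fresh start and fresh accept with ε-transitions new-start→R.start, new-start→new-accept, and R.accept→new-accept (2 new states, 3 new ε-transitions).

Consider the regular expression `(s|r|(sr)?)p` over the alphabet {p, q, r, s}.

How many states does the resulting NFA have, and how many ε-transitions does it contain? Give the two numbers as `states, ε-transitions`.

Building bottom-up:
Each of the 5 symbol leaves contributes 2 states and 0 ε-transitions.
  sr — 3 states, 0 ε-transitions
  (sr)? — 5 states, 3 ε-transitions
  s|r|(sr)? — 11 states, 9 ε-transitions
  (s|r|(sr)?)p — 12 states, 9 ε-transitions

12, 9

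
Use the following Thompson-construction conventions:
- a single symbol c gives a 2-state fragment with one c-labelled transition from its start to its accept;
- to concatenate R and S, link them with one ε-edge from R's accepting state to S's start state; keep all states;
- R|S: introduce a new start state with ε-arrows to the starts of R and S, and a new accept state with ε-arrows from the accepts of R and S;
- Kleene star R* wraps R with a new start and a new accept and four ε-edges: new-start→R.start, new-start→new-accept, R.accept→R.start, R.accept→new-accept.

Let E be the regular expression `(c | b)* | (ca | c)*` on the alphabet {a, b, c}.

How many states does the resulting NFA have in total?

Bottom-up over the parse tree:
Each of the 5 symbol leaves contributes a 2-state fragment.
  c | b = 6 states
  (c | b)* = 8 states
  ca = 4 states
  ca | c = 8 states
  (ca | c)* = 10 states
  (c | b)* | (ca | c)* = 20 states

20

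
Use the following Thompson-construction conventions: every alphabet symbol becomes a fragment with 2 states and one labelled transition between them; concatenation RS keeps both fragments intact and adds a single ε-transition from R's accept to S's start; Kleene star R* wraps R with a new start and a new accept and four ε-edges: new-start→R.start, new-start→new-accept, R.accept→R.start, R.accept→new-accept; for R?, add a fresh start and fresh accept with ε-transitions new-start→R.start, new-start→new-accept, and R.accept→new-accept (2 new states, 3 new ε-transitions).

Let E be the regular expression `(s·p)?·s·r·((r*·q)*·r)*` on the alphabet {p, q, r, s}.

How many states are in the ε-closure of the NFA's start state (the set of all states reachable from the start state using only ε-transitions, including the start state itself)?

4

Compute the ε-closure size of each fragment's start state recursively; a symbol fragment's start has no outgoing ε-edge, so its closure is just itself (size 1).
  s·p — same as the first factor's closure: |ε-closure| = 1
  (s·p)? — new start has ε-edges to the inner start and to the new accept, so |ε-closure| = 2 + 1 = 3
  r* — new start has ε-edges to the inner start and to the new accept, so |ε-closure| = 2 + 1 = 3
  r*·q — the left operand accepts ε, so the closure extends into the next operand (via the concat ε-link); |ε-closure| = 3 + 1 = 4
  (r*·q)* — the star's fresh start ε-reaches both the body's start and the fresh accept: |ε-closure| = 2 + 4 = 6
  (r*·q)*·r — |ε-closure| = 6 + 1 = 7 (closure spills across the concat boundary because the left factor accepts ε)
  ((r*·q)*·r)* — new start has ε-edges to the inner start and to the new accept, so |ε-closure| = 2 + 7 = 9
  (s·p)?·s·r·((r*·q)*·r)* — the left operand accepts ε, so the closure extends into the next operand (via the concat ε-link); |ε-closure| = 3 + 1 = 4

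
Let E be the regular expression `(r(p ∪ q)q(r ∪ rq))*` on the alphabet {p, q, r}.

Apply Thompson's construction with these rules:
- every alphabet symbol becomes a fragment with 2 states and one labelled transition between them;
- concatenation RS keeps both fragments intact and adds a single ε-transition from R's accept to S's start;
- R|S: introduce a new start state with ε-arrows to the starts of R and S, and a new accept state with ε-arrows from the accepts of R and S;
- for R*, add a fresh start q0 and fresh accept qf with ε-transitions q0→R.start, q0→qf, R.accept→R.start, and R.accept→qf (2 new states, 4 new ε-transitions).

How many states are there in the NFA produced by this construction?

20

Recursing over subexpressions:
Each of the 7 symbol leaves contributes a 2-state fragment.
  p ∪ q = 6 states
  rq = 4 states
  r ∪ rq = 8 states
  r(p ∪ q)q(r ∪ rq) = 18 states
  (r(p ∪ q)q(r ∪ rq))* = 20 states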